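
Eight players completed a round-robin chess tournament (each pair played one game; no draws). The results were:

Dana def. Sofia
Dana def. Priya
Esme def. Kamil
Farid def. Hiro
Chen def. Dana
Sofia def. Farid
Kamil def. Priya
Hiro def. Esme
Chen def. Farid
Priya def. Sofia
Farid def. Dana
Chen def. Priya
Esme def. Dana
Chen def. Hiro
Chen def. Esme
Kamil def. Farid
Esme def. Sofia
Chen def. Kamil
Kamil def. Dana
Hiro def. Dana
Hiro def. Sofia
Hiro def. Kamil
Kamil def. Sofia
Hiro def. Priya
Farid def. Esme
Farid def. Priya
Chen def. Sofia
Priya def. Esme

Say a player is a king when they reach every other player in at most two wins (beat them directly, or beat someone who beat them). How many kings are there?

Hiro cannot reach Chen in two steps.
Esme cannot reach Hiro, Chen in two steps.
Dana cannot reach Hiro, Kamil, Chen in two steps.
Kamil cannot reach Chen in two steps.
Chen reaches everyone (king).
Priya cannot reach Hiro, Chen in two steps.
Farid cannot reach Chen in two steps.
Sofia cannot reach Kamil, Chen in two steps.
Kings: Chen — 1.

1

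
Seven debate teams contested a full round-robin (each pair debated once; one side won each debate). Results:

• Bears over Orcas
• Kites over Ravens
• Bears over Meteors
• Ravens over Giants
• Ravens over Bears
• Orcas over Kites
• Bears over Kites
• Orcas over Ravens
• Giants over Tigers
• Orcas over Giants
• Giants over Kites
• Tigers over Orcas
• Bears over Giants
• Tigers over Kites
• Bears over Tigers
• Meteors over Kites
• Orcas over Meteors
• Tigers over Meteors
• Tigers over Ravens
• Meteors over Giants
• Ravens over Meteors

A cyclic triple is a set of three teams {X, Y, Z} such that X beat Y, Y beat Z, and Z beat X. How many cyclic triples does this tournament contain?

8

Win totals: Tigers 4, Meteors 2, Ravens 3, Orcas 4, Kites 1, Giants 2, Bears 5.
A team with w wins dominates both others in C(w,2) triples; summing gives 6 + 1 + 3 + 6 + 0 + 1 + 10 = 27 transitive triples.
Total triples C(7,3) = 35, so cyclic triples = 35 − 27 = 8.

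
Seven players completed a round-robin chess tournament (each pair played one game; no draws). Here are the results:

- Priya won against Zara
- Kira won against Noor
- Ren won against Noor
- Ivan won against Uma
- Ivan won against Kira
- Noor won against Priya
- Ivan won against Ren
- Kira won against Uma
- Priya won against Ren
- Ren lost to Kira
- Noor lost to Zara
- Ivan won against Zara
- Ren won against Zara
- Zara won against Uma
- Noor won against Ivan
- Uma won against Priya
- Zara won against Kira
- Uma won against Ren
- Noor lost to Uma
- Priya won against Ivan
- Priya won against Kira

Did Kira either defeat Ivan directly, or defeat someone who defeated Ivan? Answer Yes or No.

Yes

Kira did not beat Ivan directly.
Kira beat Ren, Noor, Uma. Of those, Noor beat Ivan.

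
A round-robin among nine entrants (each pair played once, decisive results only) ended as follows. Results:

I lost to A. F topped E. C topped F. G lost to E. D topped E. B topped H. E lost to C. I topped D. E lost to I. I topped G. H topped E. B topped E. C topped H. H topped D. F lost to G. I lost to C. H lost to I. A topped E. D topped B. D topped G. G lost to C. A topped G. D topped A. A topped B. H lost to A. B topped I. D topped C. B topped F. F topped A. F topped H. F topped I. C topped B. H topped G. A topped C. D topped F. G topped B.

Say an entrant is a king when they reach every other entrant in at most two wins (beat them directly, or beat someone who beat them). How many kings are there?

A reaches everyone (king).
B cannot reach C in two steps.
C reaches everyone (king).
D reaches everyone (king).
E cannot reach A, C, D, H, I in two steps.
F reaches everyone (king).
G cannot reach C, D in two steps.
H cannot reach I in two steps.
I reaches everyone (king).
Kings: A, C, D, F, I — 5.

5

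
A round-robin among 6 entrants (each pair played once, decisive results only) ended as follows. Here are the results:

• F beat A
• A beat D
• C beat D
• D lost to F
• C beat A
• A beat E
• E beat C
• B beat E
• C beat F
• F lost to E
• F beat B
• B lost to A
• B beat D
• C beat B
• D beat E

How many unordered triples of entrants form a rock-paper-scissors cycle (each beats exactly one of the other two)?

6

Of the C(6,3) = 20 triples, the cyclic ones are: {A, C, E}; {A, E, F}; {B, C, E}; {B, E, F}; {C, D, E}; {D, E, F}.
That is 6.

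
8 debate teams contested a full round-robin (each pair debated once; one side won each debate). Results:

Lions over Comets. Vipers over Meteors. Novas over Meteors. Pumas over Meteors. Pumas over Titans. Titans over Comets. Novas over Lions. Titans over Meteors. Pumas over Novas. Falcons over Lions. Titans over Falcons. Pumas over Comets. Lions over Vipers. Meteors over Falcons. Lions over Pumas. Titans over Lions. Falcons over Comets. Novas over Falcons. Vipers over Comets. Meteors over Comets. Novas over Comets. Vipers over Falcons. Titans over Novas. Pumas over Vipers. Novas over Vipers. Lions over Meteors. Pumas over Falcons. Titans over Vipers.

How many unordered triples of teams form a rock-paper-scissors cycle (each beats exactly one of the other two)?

Win totals: Lions 4, Vipers 3, Comets 0, Titans 6, Pumas 6, Falcons 2, Meteors 2, Novas 5.
A team with w wins dominates both others in C(w,2) triples; summing gives 6 + 3 + 0 + 15 + 15 + 1 + 1 + 10 = 51 transitive triples.
Total triples C(8,3) = 56, so cyclic triples = 56 − 51 = 5.

5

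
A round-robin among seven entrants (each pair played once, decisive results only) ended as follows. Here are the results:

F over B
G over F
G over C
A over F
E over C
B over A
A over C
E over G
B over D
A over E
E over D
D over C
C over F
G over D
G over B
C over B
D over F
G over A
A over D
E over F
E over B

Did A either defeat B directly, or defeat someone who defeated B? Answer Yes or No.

A did not beat B directly.
A beat C, D, E, F. Of those, C beat B.

Yes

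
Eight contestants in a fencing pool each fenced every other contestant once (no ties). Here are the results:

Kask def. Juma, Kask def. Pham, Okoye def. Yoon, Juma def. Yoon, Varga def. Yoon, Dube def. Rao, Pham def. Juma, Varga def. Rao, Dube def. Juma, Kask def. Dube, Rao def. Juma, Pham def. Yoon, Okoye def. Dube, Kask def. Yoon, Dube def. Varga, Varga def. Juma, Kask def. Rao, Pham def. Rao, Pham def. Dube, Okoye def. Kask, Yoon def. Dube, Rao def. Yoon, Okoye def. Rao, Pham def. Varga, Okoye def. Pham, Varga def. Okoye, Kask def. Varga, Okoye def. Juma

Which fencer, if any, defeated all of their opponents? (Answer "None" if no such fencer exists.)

None

Highest win total is Okoye with 6 (out of 7 possible).
Okoye lost to Varga, so no fencer went undefeated.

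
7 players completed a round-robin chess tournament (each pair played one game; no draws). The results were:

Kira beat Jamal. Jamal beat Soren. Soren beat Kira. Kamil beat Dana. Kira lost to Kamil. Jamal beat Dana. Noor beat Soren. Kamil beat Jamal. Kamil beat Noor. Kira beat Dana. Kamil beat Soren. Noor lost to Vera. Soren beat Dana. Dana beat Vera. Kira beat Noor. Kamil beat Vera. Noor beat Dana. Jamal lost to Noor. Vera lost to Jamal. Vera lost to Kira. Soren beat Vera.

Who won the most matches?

Kamil

Win totals: Jamal 3, Kira 4, Vera 1, Soren 3, Dana 1, Noor 3, Kamil 6.
Kamil leads with 6 wins (next highest: 4).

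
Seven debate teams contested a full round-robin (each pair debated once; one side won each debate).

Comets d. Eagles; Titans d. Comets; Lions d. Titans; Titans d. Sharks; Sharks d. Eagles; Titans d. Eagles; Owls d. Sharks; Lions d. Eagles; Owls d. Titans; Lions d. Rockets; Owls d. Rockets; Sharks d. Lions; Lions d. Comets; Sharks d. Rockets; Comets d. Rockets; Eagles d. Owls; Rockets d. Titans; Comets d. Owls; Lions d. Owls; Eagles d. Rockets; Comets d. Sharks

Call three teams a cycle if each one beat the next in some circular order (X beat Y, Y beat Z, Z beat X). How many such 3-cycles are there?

Win totals: Rockets 1, Owls 3, Titans 3, Comets 4, Sharks 3, Eagles 2, Lions 5.
A team with w wins dominates both others in C(w,2) triples; summing gives 0 + 3 + 3 + 6 + 3 + 1 + 10 = 26 transitive triples.
Total triples C(7,3) = 35, so cyclic triples = 35 − 26 = 9.

9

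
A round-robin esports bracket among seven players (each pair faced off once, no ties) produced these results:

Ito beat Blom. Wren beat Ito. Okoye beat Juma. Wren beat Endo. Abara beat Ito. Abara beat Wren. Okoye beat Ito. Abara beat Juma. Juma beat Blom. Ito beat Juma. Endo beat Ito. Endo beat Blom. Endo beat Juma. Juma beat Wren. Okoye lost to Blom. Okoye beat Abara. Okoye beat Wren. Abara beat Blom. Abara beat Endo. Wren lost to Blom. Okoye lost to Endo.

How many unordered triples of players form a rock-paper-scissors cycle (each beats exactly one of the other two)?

Win totals: Blom 2, Abara 5, Wren 2, Endo 4, Okoye 4, Ito 2, Juma 2.
A player with w wins dominates both others in C(w,2) triples; summing gives 1 + 10 + 1 + 6 + 6 + 1 + 1 = 26 transitive triples.
Total triples C(7,3) = 35, so cyclic triples = 35 − 26 = 9.

9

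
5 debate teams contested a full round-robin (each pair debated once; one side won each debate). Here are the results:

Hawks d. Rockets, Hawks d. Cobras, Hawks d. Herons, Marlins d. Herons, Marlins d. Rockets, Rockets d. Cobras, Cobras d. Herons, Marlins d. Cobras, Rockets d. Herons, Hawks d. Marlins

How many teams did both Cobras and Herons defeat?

0

Cobras beat: Herons.
Herons beat: no one.
No one was beaten by both.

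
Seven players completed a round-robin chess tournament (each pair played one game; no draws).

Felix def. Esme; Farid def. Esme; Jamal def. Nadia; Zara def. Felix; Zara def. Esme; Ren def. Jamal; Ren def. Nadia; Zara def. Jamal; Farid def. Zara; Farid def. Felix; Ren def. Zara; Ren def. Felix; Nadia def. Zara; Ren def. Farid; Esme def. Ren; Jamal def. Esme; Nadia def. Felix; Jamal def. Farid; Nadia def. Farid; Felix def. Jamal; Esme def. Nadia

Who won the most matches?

Ren

Win totals: Nadia 3, Jamal 3, Farid 3, Esme 2, Zara 3, Felix 2, Ren 5.
Ren leads with 5 wins (next highest: 3).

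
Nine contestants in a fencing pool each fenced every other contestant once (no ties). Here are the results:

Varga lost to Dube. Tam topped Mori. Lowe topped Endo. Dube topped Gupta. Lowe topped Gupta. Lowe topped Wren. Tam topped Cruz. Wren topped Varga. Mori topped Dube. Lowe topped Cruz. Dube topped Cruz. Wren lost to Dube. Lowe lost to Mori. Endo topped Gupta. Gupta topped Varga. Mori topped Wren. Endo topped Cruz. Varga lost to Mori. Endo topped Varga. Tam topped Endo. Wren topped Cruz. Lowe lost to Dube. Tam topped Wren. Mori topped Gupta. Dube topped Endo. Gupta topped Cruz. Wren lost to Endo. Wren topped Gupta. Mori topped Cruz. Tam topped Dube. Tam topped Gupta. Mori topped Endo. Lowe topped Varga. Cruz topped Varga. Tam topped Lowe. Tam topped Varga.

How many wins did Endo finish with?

Endo's results: beat Varga, Gupta, Cruz, Wren; lost to Dube, Tam, Lowe, Mori.
That is 4 wins.

4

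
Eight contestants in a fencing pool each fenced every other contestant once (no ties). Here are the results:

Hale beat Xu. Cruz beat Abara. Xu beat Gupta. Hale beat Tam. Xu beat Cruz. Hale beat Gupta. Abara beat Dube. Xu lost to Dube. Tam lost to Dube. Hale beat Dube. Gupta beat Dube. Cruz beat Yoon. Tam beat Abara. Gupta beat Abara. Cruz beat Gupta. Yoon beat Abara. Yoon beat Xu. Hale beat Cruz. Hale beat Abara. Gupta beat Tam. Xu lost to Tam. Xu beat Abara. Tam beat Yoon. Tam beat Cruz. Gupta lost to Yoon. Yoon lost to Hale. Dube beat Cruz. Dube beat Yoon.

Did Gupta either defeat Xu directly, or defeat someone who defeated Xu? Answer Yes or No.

Gupta did not beat Xu directly.
Gupta beat Tam, Dube, Abara. Of those, Tam beat Xu.

Yes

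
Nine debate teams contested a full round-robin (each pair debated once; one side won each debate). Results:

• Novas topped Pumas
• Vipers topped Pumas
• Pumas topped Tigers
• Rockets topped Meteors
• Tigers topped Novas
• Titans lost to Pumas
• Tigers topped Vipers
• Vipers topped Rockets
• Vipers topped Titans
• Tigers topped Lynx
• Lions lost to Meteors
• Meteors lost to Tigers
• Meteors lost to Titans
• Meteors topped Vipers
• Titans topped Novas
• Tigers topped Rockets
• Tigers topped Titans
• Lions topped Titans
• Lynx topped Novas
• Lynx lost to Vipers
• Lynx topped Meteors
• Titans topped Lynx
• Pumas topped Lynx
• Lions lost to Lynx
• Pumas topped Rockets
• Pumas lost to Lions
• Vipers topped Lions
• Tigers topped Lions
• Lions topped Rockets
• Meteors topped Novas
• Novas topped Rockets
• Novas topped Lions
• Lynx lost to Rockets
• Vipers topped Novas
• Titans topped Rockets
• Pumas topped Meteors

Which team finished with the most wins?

Tigers

Win totals: Rockets 2, Pumas 5, Vipers 6, Tigers 7, Lynx 3, Meteors 3, Titans 4, Lions 3, Novas 3.
Tigers leads with 7 wins (next highest: 6).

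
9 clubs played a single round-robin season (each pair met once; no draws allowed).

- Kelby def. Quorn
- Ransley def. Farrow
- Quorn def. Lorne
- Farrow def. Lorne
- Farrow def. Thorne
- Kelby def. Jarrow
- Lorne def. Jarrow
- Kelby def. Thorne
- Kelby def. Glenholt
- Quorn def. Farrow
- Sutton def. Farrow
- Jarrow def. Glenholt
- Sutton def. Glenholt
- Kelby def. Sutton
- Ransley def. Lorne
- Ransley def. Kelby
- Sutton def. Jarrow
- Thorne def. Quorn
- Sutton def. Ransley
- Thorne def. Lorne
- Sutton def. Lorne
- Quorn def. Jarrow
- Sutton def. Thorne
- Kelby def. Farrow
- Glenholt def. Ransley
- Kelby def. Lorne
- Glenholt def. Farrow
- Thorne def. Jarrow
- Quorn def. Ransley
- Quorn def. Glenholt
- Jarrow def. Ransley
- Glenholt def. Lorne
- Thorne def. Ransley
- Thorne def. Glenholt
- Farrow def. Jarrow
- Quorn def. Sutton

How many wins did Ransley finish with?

Ransley's results: beat Farrow, Kelby, Lorne; lost to Jarrow, Quorn, Sutton, Thorne, Glenholt.
That is 3 wins.

3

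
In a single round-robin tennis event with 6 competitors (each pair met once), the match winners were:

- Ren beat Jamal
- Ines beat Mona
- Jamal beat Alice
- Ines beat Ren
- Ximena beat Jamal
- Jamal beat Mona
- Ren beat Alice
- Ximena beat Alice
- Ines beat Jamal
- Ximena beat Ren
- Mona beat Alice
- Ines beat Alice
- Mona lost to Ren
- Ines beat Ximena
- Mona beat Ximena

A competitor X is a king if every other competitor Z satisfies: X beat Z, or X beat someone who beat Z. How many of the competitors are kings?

1

Mona cannot reach Ines in two steps.
Jamal cannot reach Ren, Ines in two steps.
Ren cannot reach Ines in two steps.
Ximena cannot reach Ines in two steps.
Alice cannot reach Mona, Jamal, Ren, Ximena, Ines in two steps.
Ines reaches everyone (king).
Kings: Ines — 1.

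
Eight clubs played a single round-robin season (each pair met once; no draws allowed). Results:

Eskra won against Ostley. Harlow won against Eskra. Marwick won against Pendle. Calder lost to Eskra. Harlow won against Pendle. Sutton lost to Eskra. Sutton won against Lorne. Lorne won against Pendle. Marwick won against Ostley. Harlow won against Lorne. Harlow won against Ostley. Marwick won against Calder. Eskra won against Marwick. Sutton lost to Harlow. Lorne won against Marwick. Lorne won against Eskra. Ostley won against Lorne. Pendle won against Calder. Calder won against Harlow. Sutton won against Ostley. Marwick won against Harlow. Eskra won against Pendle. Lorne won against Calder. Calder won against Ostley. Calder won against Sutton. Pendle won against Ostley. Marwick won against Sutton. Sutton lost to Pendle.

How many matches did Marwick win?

Marwick's results: beat Harlow, Calder, Ostley, Sutton, Pendle; lost to Eskra, Lorne.
That is 5 wins.

5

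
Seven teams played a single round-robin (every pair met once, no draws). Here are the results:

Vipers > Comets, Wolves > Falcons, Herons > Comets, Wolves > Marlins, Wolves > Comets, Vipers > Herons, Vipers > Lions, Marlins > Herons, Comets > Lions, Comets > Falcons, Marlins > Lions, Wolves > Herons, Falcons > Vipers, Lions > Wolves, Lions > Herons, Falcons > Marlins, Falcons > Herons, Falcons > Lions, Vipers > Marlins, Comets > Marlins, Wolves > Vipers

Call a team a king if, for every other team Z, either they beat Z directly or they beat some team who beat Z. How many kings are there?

5

Lions reaches everyone (king).
Herons cannot reach Wolves, Vipers in two steps.
Marlins cannot reach Falcons, Vipers in two steps.
Falcons reaches everyone (king).
Wolves reaches everyone (king).
Comets reaches everyone (king).
Vipers reaches everyone (king).
Kings: Lions, Falcons, Wolves, Comets, Vipers — 5.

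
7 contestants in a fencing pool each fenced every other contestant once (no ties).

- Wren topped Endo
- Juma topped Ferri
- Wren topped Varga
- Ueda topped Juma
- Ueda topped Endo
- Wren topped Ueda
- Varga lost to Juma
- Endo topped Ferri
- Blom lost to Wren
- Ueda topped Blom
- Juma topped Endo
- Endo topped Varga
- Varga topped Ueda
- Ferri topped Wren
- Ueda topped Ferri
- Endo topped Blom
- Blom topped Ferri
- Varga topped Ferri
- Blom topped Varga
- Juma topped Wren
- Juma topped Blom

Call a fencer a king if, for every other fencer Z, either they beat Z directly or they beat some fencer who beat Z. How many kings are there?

Ferri cannot reach Juma in two steps.
Endo cannot reach Juma in two steps.
Varga reaches everyone (king).
Blom cannot reach Endo, Juma in two steps.
Wren reaches everyone (king).
Ueda reaches everyone (king).
Juma reaches everyone (king).
Kings: Varga, Wren, Ueda, Juma — 4.

4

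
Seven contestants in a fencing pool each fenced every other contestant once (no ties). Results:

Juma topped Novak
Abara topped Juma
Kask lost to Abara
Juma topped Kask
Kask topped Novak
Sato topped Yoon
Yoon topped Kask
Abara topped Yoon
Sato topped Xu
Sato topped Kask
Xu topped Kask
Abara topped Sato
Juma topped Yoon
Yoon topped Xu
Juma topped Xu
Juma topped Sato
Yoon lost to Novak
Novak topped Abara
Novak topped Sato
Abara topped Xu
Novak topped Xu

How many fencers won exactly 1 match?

2

Win totals: Juma 5, Novak 4, Yoon 2, Abara 5, Sato 3, Xu 1, Kask 1.
Exactly 1: Xu, Kask — 2 fencers.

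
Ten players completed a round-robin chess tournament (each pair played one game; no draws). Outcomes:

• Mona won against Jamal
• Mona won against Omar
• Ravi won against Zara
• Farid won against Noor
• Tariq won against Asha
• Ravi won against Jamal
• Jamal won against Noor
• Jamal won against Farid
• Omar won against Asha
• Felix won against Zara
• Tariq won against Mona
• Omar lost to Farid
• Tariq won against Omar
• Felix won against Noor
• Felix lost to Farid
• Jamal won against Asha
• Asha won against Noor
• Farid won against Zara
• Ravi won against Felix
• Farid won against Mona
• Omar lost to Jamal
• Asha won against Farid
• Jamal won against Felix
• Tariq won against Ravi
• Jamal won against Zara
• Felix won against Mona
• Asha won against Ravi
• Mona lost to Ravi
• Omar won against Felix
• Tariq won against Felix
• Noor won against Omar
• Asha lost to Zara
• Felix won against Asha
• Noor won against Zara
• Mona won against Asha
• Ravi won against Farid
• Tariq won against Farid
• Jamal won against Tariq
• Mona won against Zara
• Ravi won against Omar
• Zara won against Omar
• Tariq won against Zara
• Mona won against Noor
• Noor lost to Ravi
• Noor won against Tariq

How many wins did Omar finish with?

Omar's results: beat Asha, Felix; lost to Farid, Ravi, Noor, Zara, Tariq, Mona, Jamal.
That is 2 wins.

2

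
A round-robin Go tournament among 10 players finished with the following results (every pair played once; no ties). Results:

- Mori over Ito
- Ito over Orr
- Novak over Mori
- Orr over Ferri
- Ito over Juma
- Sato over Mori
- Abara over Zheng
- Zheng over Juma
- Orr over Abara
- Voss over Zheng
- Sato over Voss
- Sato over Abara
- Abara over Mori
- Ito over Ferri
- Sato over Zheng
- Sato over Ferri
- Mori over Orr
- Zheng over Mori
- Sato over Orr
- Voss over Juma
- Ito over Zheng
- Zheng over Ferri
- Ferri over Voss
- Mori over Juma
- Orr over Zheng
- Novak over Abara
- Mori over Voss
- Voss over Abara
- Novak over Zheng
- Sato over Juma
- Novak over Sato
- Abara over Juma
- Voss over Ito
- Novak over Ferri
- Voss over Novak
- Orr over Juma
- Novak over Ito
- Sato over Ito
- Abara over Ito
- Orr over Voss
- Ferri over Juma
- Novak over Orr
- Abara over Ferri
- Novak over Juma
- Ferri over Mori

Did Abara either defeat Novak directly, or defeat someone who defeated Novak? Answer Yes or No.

Abara did not beat Novak directly.
Abara beat Ferri, Ito, Juma, Mori, Zheng, but each of them lost to Novak. No two-step path.

No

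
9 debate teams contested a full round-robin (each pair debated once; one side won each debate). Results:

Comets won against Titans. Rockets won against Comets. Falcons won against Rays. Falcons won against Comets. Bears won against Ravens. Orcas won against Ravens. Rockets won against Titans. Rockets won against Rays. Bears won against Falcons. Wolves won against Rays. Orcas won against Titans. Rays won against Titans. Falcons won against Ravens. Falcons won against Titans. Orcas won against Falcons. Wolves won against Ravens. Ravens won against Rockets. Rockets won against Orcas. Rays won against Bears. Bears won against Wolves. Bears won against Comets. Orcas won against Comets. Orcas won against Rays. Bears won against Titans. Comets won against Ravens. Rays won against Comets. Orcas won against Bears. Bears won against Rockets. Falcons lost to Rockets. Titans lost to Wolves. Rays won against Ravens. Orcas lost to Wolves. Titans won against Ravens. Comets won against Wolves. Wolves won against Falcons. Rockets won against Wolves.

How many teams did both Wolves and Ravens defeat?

0

Wolves beat: Orcas, Ravens, Titans, Falcons, Rays.
Ravens beat: Rockets.
No one was beaten by both.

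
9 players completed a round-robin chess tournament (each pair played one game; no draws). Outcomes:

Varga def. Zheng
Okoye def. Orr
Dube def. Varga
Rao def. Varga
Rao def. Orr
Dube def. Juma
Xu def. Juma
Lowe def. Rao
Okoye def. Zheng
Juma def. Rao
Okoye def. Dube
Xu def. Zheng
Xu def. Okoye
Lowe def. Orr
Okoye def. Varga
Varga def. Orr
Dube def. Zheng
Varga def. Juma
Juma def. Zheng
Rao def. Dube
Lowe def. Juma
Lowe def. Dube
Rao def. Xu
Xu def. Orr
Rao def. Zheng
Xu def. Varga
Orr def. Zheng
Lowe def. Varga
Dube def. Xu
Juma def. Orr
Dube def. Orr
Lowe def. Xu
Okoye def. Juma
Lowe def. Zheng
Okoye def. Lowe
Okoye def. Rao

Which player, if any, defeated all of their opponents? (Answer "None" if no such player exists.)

None

Highest win total is Okoye with 7 (out of 8 possible).
Okoye lost to Xu, so no player went undefeated.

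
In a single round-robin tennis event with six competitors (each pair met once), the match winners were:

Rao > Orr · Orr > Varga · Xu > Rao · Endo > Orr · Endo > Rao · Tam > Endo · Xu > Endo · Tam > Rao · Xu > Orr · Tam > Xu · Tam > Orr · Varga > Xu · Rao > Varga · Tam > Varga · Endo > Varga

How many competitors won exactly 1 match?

Win totals: Orr 1, Xu 3, Rao 2, Endo 3, Varga 1, Tam 5.
Exactly 1: Orr, Varga — 2 competitors.

2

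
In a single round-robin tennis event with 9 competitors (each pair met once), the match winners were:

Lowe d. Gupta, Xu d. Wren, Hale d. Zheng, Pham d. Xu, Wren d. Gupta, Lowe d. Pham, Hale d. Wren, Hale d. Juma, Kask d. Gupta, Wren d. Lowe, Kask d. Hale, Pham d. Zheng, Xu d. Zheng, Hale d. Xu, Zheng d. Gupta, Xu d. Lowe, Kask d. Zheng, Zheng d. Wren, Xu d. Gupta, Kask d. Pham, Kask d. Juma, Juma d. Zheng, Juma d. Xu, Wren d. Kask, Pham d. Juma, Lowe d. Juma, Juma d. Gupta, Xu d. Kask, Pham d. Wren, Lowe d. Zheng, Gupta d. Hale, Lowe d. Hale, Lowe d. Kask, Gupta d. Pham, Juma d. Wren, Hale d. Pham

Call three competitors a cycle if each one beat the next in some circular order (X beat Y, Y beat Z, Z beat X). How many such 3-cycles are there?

22

Win totals: Gupta 2, Wren 3, Kask 5, Hale 5, Xu 5, Lowe 6, Zheng 2, Pham 4, Juma 4.
A competitor with w wins dominates both others in C(w,2) triples; summing gives 1 + 3 + 10 + 10 + 10 + 15 + 1 + 6 + 6 = 62 transitive triples.
Total triples C(9,3) = 84, so cyclic triples = 84 − 62 = 22.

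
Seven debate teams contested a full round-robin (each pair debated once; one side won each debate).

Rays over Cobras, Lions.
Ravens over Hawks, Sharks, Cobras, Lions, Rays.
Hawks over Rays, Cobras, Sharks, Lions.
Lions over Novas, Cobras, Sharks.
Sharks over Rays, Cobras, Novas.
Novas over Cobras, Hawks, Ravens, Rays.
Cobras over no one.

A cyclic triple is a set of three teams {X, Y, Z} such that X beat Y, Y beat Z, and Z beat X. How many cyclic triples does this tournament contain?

6

Win totals: Novas 4, Sharks 3, Cobras 0, Hawks 4, Ravens 5, Lions 3, Rays 2.
A team with w wins dominates both others in C(w,2) triples; summing gives 6 + 3 + 0 + 6 + 10 + 3 + 1 = 29 transitive triples.
Total triples C(7,3) = 35, so cyclic triples = 35 − 29 = 6.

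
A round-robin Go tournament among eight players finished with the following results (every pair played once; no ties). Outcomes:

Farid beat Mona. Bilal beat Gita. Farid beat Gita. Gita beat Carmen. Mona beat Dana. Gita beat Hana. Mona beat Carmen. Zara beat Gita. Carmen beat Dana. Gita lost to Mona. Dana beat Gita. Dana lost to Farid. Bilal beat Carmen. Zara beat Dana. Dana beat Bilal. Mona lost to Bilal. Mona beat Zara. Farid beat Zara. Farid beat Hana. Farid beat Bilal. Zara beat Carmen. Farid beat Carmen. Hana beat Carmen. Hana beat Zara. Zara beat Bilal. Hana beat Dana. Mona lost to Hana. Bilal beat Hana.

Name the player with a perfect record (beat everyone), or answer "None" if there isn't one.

Farid has 7 wins out of 7 opponents — a perfect record.

Farid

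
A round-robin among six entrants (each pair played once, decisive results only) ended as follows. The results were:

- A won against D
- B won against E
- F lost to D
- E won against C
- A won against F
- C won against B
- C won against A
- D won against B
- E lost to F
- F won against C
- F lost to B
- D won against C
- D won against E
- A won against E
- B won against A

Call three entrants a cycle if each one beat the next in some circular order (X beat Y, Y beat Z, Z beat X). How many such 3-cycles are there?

6

Of the C(6,3) = 20 triples, the cyclic ones are: {A, B, D}; {A, C, D}; {A, C, E}; {A, C, F}; {B, C, E}; {B, C, F}.
That is 6.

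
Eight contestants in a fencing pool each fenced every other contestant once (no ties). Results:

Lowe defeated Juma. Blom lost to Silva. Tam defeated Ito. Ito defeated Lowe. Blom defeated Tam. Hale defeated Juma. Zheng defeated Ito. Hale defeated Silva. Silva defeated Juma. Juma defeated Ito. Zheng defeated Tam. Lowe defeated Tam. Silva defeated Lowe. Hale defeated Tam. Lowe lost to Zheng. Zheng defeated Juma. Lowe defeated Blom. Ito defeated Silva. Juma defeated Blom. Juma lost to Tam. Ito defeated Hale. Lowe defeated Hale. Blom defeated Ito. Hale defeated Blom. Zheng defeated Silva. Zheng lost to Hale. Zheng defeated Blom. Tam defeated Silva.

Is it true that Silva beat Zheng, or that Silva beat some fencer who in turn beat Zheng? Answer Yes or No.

No

Silva did not beat Zheng directly.
Silva beat Juma, Blom, Lowe, but each of them lost to Zheng. No two-step path.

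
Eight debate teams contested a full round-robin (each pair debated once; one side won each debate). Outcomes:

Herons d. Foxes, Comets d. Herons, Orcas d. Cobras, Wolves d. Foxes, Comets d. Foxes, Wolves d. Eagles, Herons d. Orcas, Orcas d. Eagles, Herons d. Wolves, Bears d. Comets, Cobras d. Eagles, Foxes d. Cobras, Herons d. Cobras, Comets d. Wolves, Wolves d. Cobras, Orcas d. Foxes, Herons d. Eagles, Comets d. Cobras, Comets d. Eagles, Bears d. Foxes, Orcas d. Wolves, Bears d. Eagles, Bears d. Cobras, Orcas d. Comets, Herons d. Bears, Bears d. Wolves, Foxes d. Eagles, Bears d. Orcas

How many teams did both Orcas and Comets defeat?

Orcas beat: Cobras, Foxes, Comets, Eagles, Wolves.
Comets beat: Cobras, Herons, Foxes, Eagles, Wolves.
Both beat: Cobras, Foxes, Eagles, Wolves — 4.

4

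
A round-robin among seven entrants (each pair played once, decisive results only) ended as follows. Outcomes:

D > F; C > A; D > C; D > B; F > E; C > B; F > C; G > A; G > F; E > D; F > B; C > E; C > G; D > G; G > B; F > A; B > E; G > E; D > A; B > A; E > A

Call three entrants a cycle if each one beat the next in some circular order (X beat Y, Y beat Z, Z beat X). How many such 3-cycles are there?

Win totals: A 0, B 2, C 4, D 5, E 2, F 4, G 4.
An entrant with w wins dominates both others in C(w,2) triples; summing gives 0 + 1 + 6 + 10 + 1 + 6 + 6 = 30 transitive triples.
Total triples C(7,3) = 35, so cyclic triples = 35 − 30 = 5.

5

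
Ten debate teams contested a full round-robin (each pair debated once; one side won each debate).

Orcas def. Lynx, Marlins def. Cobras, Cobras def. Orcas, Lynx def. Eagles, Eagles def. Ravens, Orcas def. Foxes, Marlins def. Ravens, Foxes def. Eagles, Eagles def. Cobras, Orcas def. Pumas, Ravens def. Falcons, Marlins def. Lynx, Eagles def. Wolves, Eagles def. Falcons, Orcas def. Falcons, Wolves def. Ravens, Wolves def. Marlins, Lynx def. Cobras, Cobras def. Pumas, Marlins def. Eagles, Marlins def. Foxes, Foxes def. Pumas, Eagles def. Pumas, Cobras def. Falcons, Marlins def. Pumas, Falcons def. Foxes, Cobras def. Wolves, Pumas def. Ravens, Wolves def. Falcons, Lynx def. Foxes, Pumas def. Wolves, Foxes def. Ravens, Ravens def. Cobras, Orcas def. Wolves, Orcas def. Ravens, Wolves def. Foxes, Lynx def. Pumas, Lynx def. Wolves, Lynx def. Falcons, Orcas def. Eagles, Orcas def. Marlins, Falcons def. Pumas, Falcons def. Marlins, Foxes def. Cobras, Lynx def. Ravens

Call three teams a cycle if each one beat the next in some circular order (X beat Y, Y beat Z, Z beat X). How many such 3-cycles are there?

23

Win totals: Ravens 2, Foxes 4, Orcas 8, Cobras 4, Lynx 7, Pumas 2, Falcons 3, Wolves 4, Marlins 6, Eagles 5.
A team with w wins dominates both others in C(w,2) triples; summing gives 1 + 6 + 28 + 6 + 21 + 1 + 3 + 6 + 15 + 10 = 97 transitive triples.
Total triples C(10,3) = 120, so cyclic triples = 120 − 97 = 23.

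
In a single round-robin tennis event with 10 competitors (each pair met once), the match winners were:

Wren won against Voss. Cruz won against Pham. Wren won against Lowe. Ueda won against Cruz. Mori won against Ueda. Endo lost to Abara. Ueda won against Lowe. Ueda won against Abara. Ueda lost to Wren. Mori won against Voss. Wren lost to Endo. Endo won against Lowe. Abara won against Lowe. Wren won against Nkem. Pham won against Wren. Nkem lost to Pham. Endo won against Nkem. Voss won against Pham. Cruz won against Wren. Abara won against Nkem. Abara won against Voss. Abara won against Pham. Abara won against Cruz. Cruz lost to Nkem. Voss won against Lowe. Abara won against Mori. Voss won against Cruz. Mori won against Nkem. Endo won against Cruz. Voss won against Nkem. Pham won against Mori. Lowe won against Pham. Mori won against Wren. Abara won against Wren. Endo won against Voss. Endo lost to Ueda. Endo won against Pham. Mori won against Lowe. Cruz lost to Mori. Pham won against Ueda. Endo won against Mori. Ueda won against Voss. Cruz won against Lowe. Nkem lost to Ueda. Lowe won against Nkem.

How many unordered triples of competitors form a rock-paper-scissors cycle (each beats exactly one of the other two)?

19

Win totals: Lowe 2, Cruz 3, Ueda 6, Wren 4, Nkem 1, Pham 4, Endo 7, Mori 6, Voss 4, Abara 8.
A competitor with w wins dominates both others in C(w,2) triples; summing gives 1 + 3 + 15 + 6 + 0 + 6 + 21 + 15 + 6 + 28 = 101 transitive triples.
Total triples C(10,3) = 120, so cyclic triples = 120 − 101 = 19.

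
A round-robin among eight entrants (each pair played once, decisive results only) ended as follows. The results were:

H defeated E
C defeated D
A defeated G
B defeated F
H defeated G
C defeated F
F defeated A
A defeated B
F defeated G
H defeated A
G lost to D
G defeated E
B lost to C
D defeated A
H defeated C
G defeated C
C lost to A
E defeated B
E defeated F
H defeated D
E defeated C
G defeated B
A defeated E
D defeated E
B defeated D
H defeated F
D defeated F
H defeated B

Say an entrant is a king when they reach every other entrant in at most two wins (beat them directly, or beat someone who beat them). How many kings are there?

1

A cannot reach H in two steps.
B cannot reach C, H in two steps.
C cannot reach H in two steps.
D cannot reach H in two steps.
E cannot reach H in two steps.
F cannot reach D, H in two steps.
G cannot reach A, H in two steps.
H reaches everyone (king).
Kings: H — 1.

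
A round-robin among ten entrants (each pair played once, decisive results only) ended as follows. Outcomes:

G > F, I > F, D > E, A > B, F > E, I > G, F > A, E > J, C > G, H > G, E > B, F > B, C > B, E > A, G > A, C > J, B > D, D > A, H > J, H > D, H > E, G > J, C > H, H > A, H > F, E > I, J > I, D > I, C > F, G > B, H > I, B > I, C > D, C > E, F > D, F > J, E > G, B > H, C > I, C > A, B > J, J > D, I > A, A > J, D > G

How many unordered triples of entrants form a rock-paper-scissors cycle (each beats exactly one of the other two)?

20

Win totals: A 2, B 4, C 9, D 4, E 5, F 5, G 4, H 7, I 3, J 2.
An entrant with w wins dominates both others in C(w,2) triples; summing gives 1 + 6 + 36 + 6 + 10 + 10 + 6 + 21 + 3 + 1 = 100 transitive triples.
Total triples C(10,3) = 120, so cyclic triples = 120 − 100 = 20.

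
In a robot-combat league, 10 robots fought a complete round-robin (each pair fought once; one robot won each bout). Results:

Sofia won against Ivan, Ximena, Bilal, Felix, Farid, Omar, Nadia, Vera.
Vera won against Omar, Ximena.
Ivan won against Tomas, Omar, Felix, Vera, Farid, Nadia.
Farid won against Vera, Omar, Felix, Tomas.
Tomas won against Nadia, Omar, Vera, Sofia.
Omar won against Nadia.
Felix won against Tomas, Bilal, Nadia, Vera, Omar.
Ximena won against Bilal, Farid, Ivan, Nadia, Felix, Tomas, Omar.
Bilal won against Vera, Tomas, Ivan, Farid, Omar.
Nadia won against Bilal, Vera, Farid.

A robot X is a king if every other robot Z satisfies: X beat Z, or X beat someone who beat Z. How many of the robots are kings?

6

Farid cannot reach Ivan in two steps.
Bilal reaches everyone (king).
Ivan reaches everyone (king).
Felix reaches everyone (king).
Omar cannot reach Ivan, Felix, Ximena, Sofia, Tomas in two steps.
Vera cannot reach Sofia in two steps.
Ximena reaches everyone (king).
Nadia cannot reach Sofia in two steps.
Sofia reaches everyone (king).
Tomas reaches everyone (king).
Kings: Bilal, Ivan, Felix, Ximena, Sofia, Tomas — 6.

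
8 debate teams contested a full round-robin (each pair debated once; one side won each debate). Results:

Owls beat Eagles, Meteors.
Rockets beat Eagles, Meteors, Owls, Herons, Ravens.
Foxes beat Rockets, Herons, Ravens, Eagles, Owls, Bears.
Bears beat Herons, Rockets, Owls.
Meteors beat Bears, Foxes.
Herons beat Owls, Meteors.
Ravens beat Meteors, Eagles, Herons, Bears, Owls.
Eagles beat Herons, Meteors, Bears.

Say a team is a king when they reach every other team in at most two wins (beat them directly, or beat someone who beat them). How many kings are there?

4

Eagles cannot reach Ravens in two steps.
Ravens reaches everyone (king).
Herons cannot reach Ravens, Rockets in two steps.
Owls cannot reach Ravens, Rockets in two steps.
Bears cannot reach Foxes in two steps.
Rockets reaches everyone (king).
Meteors reaches everyone (king).
Foxes reaches everyone (king).
Kings: Ravens, Rockets, Meteors, Foxes — 4.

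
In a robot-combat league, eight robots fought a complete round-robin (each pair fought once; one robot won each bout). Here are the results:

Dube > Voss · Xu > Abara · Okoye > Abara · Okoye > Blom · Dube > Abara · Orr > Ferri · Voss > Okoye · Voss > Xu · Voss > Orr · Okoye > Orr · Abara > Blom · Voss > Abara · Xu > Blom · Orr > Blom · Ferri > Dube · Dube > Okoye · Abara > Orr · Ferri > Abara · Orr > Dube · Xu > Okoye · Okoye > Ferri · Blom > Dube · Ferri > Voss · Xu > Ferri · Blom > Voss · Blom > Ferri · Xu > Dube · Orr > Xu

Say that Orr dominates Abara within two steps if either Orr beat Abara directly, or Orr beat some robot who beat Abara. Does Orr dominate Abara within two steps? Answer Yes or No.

Orr did not beat Abara directly.
Orr beat Blom, Xu, Ferri, Dube. Of those, Xu beat Abara.

Yes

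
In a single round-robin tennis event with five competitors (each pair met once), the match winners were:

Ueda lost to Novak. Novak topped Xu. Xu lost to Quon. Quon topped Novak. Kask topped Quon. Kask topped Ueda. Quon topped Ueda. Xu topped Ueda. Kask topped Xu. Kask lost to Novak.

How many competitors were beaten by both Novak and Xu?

Novak beat: Ueda, Xu, Kask.
Xu beat: Ueda.
Both beat: Ueda — 1.

1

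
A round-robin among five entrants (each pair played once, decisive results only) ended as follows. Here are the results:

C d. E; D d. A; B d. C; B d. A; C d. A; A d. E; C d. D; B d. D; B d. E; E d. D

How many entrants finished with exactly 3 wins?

Win totals: A 1, B 4, C 3, D 1, E 1.
Exactly 3: C — 1 entrant.

1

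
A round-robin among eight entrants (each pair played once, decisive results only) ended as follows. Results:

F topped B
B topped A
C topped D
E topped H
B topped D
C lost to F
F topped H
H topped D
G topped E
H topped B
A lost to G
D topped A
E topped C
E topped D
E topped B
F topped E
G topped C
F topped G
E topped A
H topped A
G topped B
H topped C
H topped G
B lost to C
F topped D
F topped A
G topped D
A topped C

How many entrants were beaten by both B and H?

2

B beat: A, D.
H beat: A, B, C, D, G.
Both beat: A, D — 2.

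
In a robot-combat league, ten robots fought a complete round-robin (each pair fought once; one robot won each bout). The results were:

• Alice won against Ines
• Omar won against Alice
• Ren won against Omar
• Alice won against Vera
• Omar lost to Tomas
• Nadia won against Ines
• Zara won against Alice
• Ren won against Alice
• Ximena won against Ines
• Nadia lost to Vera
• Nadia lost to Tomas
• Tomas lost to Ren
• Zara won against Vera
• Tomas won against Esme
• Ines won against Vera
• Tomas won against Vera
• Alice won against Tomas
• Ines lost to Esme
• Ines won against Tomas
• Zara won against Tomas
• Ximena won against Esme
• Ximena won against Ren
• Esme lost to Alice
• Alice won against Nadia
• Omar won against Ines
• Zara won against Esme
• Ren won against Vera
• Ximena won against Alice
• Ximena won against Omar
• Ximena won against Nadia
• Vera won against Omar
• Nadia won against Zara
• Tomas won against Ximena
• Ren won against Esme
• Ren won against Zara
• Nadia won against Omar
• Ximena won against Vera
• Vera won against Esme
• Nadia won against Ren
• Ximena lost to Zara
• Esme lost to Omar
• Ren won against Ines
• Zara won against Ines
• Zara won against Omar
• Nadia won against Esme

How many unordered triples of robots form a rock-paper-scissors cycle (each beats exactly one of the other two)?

Win totals: Ines 2, Alice 5, Zara 7, Vera 3, Omar 3, Esme 1, Ren 7, Tomas 5, Nadia 5, Ximena 7.
A robot with w wins dominates both others in C(w,2) triples; summing gives 1 + 10 + 21 + 3 + 3 + 0 + 21 + 10 + 10 + 21 = 100 transitive triples.
Total triples C(10,3) = 120, so cyclic triples = 120 − 100 = 20.

20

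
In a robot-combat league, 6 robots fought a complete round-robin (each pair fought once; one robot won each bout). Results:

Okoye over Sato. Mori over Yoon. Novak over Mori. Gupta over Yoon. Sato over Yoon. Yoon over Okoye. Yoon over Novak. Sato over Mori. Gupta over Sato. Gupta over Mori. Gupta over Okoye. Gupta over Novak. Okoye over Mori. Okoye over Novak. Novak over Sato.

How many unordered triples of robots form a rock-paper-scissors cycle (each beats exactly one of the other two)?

4

Win totals: Sato 2, Mori 1, Yoon 2, Gupta 5, Okoye 3, Novak 2.
A robot with w wins dominates both others in C(w,2) triples; summing gives 1 + 0 + 1 + 10 + 3 + 1 = 16 transitive triples.
Total triples C(6,3) = 20, so cyclic triples = 20 − 16 = 4.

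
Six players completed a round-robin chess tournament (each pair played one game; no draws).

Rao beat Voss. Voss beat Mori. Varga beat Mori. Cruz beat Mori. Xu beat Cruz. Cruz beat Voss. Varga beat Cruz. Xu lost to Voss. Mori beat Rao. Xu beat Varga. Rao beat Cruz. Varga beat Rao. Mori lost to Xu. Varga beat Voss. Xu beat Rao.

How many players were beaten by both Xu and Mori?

1

Xu beat: Varga, Rao, Mori, Cruz.
Mori beat: Rao.
Both beat: Rao — 1.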